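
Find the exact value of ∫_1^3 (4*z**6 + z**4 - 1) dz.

45344/35

By the power rule, an antiderivative is F(z) = 4*z**7/7 + z**5/5 - z.
Then F(3) - F(1) = (45336/35) - (-8/35) = 45344/35.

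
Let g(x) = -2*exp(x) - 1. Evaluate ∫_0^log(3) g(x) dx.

-4 - log(3)

An antiderivative is F(x) = -x - 2*exp(x).
Then F(log(3)) - F(0) = (-6 - log(3)) - (-2) = -4 - log(3).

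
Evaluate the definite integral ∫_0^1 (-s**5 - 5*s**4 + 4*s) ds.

By the power rule, an antiderivative is F(s) = -s**6/6 - s**5 + 2*s**2.
Then F(1) - F(0) = (5/6) - (0) = 5/6.

5/6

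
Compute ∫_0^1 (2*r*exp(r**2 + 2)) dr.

-exp(2) + exp(3)

Let u = r**2 + 2, so du = 2*r dr. When r = 0, u = 2; when r = 1, u = 3.
The integral becomes ∫ exp(u) du from 2 to 3, with antiderivative exp(u).
Back in r: F(r) = exp(r**2 + 2).
Then F(1) - F(0) = (exp(3)) - (exp(2)) = -exp(2) + exp(3).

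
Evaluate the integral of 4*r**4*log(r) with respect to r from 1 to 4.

Integrate by parts once (u = ln r, dv = 4*r**4 dr).
An antiderivative is F(r) = 4*r**5*(5*log(r) - 1)/25.
Then F(4) - F(1) = (-4096/25 + 8192*log(2)/5) - (-4/25) = -4092/25 + 8192*log(2)/5.

-4092/25 + 8192*log(2)/5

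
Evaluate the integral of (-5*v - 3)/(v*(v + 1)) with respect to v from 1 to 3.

-3*log(3) - 2*log(2)

Factor the denominator: v**2 + v = (v + 1)v.
Partial fractions: (-5*v - 3)/(v*(v + 1)) = -2/(v + 1) - 3/v.
An antiderivative is F(v) = -3*log(v) - 2*log(v + 1).
Then F(3) - F(1) = (-3*log(3) - 4*log(2)) - (-log(4)) = -3*log(3) - 2*log(2).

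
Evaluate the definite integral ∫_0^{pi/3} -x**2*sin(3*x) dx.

Integrate by parts twice (u = x^2, dv = -sin(3*x) dx).
An antiderivative is F(x) = x**2*cos(3*x)/3 - 2*x*sin(3*x)/9 - 2*cos(3*x)/27.
Then F(pi/3) - F(0) = (2/27 - pi**2/27) - (-2/27) = 4/27 - pi**2/27.

4/27 - pi**2/27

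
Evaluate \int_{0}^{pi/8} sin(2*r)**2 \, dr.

Use the identity sin^2(2*r) = (1 - cos(4*r))/2.
An antiderivative is F(r) = r/2 - sin(4*r)/8.
Then F(pi/8) - F(0) = (-1/8 + pi/16) - (0) = -1/8 + pi/16.

-1/8 + pi/16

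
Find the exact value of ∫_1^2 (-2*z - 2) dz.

-5

By the power rule, an antiderivative is F(z) = -z**2 - 2*z.
Then F(2) - F(1) = (-8) - (-3) = -5.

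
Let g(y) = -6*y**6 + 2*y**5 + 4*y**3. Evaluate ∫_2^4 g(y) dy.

-86448/7

By the power rule, an antiderivative is F(y) = -6*y**7/7 + y**6/3 + y**4.
Then F(4) - F(2) = (-260864/21) - (-1520/21) = -86448/7.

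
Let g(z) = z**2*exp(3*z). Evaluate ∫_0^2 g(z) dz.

Integrate by parts twice (u = z^2, dv = exp(3*z) dz).
An antiderivative is F(z) = (9*z**2 - 6*z + 2)*exp(3*z)/27.
Then F(2) - F(0) = (26*exp(6)/27) - (2/27) = -2/27 + 26*exp(6)/27.

-2/27 + 26*exp(6)/27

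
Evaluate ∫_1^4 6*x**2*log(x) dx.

-42 + 256*log(2)

Integrate by parts once (u = ln x, dv = 6*x**2 dx).
An antiderivative is F(x) = 2*x**3*(3*log(x) - 1)/3.
Then F(4) - F(1) = (-128/3 + 256*log(2)) - (-2/3) = -42 + 256*log(2).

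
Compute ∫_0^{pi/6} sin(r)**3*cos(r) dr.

Let u = sin(r), so du = cos(r) dr. When r = 0, u = 0; when r = pi/6, u = 1/2.
The integral becomes ∫ u**3 du from 0 to 1/2, with antiderivative u**4/4.
Back in r: F(r) = sin(r)**4/4.
Then F(pi/6) - F(0) = (1/64) - (0) = 1/64.

1/64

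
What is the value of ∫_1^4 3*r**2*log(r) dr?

-21 + 128*log(2)

Integrate by parts once (u = ln r, dv = 3*r**2 dr).
An antiderivative is F(r) = r**3*(3*log(r) - 1)/3.
Then F(4) - F(1) = (-64/3 + 128*log(2)) - (-1/3) = -21 + 128*log(2).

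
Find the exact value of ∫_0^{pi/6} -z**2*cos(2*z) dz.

-pi/24 - sqrt(3)*pi**2/144 + sqrt(3)/8

Integrate by parts twice (u = z^2, dv = -cos(2*z) dz).
An antiderivative is F(z) = -z**2*sin(2*z)/2 - z*cos(2*z)/2 + sin(2*z)/4.
Then F(pi/6) - F(0) = (-pi/24 - sqrt(3)*pi**2/144 + sqrt(3)/8) - (0) = -pi/24 - sqrt(3)*pi**2/144 + sqrt(3)/8.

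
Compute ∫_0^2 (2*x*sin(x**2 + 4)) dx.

Let u = x**2 + 4, so du = 2*x dx. When x = 0, u = 4; when x = 2, u = 8.
The integral becomes ∫ sin(u) du from 4 to 8, with antiderivative -cos(u).
Back in x: F(x) = -cos(x**2 + 4).
Then F(2) - F(0) = (-cos(8)) - (-cos(4)) = cos(4) - cos(8).

cos(4) - cos(8)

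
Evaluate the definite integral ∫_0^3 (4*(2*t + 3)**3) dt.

Let u = 2*t + 3, so du = 2 dt. When t = 0, u = 3; when t = 3, u = 9.
The integral becomes 2·∫ u**3 du from 3 to 9, with antiderivative u**4/2.
Back in t: F(t) = (2*t + 3)**4/2.
Then F(3) - F(0) = (6561/2) - (81/2) = 3240.

3240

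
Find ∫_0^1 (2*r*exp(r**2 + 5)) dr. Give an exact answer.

Let u = r**2 + 5, so du = 2*r dr. When r = 0, u = 5; when r = 1, u = 6.
The integral becomes ∫ exp(u) du from 5 to 6, with antiderivative exp(u).
Back in r: F(r) = exp(r**2 + 5).
Then F(1) - F(0) = (exp(6)) - (exp(5)) = -exp(5) + exp(6).

-exp(5) + exp(6)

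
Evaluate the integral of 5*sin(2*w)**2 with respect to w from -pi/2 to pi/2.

5*pi/2

Use the identity sin^2(2*w) = (1 - cos(4*w))/2.
An antiderivative is F(w) = 5*w/2 - 5*sin(4*w)/8.
Then F(pi/2) - F(-pi/2) = (5*pi/4) - (-5*pi/4) = 5*pi/2.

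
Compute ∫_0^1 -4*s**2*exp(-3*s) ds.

-8/27 + 68*exp(-3)/27

Integrate by parts twice (u = s^2, dv = -4*exp(-3*s) ds).
An antiderivative is F(s) = (36*s**2 + 24*s + 8)*exp(-3*s)/27.
Then F(1) - F(0) = (68*exp(-3)/27) - (8/27) = -8/27 + 68*exp(-3)/27.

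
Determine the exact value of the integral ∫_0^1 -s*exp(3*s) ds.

-2*exp(3)/9 - 1/9

Integrate by parts once (u = s, dv = -exp(3*s) ds).
An antiderivative is F(s) = (-3*s + 1)*exp(3*s)/9.
Then F(1) - F(0) = (-2*exp(3)/9) - (1/9) = -2*exp(3)/9 - 1/9.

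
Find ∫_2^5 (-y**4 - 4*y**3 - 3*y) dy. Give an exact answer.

By the power rule, an antiderivative is F(y) = -y**5/5 - y**4 - 3*y**2/2.
Then F(5) - F(2) = (-2575/2) - (-142/5) = -12591/10.

-12591/10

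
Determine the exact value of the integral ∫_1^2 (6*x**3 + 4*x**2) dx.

191/6

By the power rule, an antiderivative is F(x) = 3*x**4/2 + 4*x**3/3.
Then F(2) - F(1) = (104/3) - (17/6) = 191/6.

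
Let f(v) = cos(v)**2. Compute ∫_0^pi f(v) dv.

pi/2

Use the identity cos^2(v) = (1 + cos(2*v))/2.
An antiderivative is F(v) = v/2 + sin(2*v)/4.
Then F(pi) - F(0) = (pi/2) - (0) = pi/2.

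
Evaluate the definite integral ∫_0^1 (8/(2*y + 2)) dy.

log(16)

Let u = 2*y + 2, so du = 2 dy. When y = 0, u = 2; when y = 1, u = 4.
The integral becomes 4·∫ 1/u du from 2 to 4, with antiderivative 4*log(u).
Back in y: F(y) = 4*log(2*y + 2).
Then F(1) - F(0) = (8*log(2)) - (log(16)) = log(16).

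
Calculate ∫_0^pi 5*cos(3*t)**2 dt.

Use the identity cos^2(3*t) = (1 + cos(6*t))/2.
An antiderivative is F(t) = 5*t/2 + 5*sin(6*t)/12.
Then F(pi) - F(0) = (5*pi/2) - (0) = 5*pi/2.

5*pi/2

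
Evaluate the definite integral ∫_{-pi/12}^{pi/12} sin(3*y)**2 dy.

Use the identity sin^2(3*y) = (1 - cos(6*y))/2.
An antiderivative is F(y) = y/2 - sin(6*y)/12.
Then F(pi/12) - F(-pi/12) = (-1/12 + pi/24) - (1/12 - pi/24) = -1/6 + pi/12.

-1/6 + pi/12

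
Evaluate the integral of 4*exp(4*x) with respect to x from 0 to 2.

Let u = 4*x, so du = 4 dx. When x = 0, u = 0; when x = 2, u = 8.
The integral becomes ∫ exp(u) du from 0 to 8, with antiderivative exp(u).
Back in x: F(x) = exp(4*x).
Then F(2) - F(0) = (exp(8)) - (1) = -1 + exp(8).

-1 + exp(8)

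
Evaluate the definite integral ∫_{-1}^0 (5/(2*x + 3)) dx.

An antiderivative is F(x) = 5*log(2*x + 3)/2.
Then F(0) - F(-1) = (5*log(3)/2) - (0) = 5*log(3)/2.

5*log(3)/2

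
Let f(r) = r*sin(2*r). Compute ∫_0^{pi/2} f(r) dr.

Integrate by parts once (u = r, dv = sin(2*r) dr).
An antiderivative is F(r) = -r*cos(2*r)/2 + sin(2*r)/4.
Then F(pi/2) - F(0) = (pi/4) - (0) = pi/4.

pi/4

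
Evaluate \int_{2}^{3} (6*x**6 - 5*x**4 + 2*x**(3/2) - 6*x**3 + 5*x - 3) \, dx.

-16*sqrt(2)/5 + 36*sqrt(3)/5 + 10261/7

By the power rule, an antiderivative is F(x) = 6*x**7/7 + 4*x**(5/2)/5 - x**5 - 3*x**4/2 + 5*x**2/2 - 3*x.
Then F(3) - F(2) = (36*sqrt(3)/5 + 10665/7) - (16*sqrt(2)/5 + 404/7) = -16*sqrt(2)/5 + 36*sqrt(3)/5 + 10261/7.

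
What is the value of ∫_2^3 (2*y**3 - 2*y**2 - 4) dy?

95/6

By the power rule, an antiderivative is F(y) = y**4/2 - 2*y**3/3 - 4*y.
Then F(3) - F(2) = (21/2) - (-16/3) = 95/6.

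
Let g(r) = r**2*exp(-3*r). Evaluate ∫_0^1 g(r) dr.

Integrate by parts twice (u = r^2, dv = exp(-3*r) dr).
An antiderivative is F(r) = (-9*r**2 - 6*r - 2)*exp(-3*r)/27.
Then F(1) - F(0) = (-17*exp(-3)/27) - (-2/27) = 2/27 - 17*exp(-3)/27.

2/27 - 17*exp(-3)/27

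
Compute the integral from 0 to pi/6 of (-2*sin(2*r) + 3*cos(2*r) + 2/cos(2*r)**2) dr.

-1/2 + 7*sqrt(3)/4

An antiderivative is F(r) = 3*sin(2*r)/2 + cos(2*r) + tan(2*r).
Then F(pi/6) - F(0) = (1/2 + 7*sqrt(3)/4) - (1) = -1/2 + 7*sqrt(3)/4.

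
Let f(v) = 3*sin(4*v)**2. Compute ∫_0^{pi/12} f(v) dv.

Use the identity sin^2(4*v) = (1 - cos(8*v))/2.
An antiderivative is F(v) = 3*v/2 - 3*sin(8*v)/16.
Then F(pi/12) - F(0) = (-3*sqrt(3)/32 + pi/8) - (0) = -3*sqrt(3)/32 + pi/8.

-3*sqrt(3)/32 + pi/8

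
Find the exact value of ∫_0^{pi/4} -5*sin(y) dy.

An antiderivative is F(y) = 5*cos(y).
Then F(pi/4) - F(0) = (5*sqrt(2)/2) - (5) = -5 + 5*sqrt(2)/2.

-5 + 5*sqrt(2)/2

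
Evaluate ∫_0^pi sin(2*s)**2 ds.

pi/2

Use the identity sin^2(2*s) = (1 - cos(4*s))/2.
An antiderivative is F(s) = s/2 - sin(4*s)/8.
Then F(pi) - F(0) = (pi/2) - (0) = pi/2.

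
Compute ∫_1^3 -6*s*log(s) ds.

Integrate by parts once (u = ln s, dv = -6*s ds).
An antiderivative is F(s) = -3*s**2*(2*log(s) - 1)/2.
Then F(3) - F(1) = (27/2 - 27*log(3)) - (3/2) = 12 - 27*log(3).

12 - 27*log(3)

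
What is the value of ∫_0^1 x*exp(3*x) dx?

Integrate by parts once (u = x, dv = exp(3*x) dx).
An antiderivative is F(x) = (3*x - 1)*exp(3*x)/9.
Then F(1) - F(0) = (2*exp(3)/9) - (-1/9) = 1/9 + 2*exp(3)/9.

1/9 + 2*exp(3)/9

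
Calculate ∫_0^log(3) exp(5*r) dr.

242/5

Let u = exp(r), so du = exp(r) dr. When r = 0, u = 1; when r = log(3), u = 3.
The integral becomes ∫ u**4 du from 1 to 3, with antiderivative u**5/5.
Back in r: F(r) = exp(5*r)/5.
Then F(log(3)) - F(0) = (243/5) - (1/5) = 242/5.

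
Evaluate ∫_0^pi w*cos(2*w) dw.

0

Integrate by parts once (u = w, dv = cos(2*w) dw).
An antiderivative is F(w) = w*sin(2*w)/2 + cos(2*w)/4.
Then F(pi) - F(0) = (1/4) - (1/4) = 0.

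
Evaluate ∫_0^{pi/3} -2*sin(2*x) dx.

An antiderivative is F(x) = cos(2*x).
Then F(pi/3) - F(0) = (-1/2) - (1) = -3/2.

-3/2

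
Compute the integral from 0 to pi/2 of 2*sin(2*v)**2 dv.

pi/2

Use the identity sin^2(2*v) = (1 - cos(4*v))/2.
An antiderivative is F(v) = v - sin(4*v)/4.
Then F(pi/2) - F(0) = (pi/2) - (0) = pi/2.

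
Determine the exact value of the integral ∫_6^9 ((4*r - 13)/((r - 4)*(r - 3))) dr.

Factor the denominator: r**2 - 7*r + 12 = (r - 3)(r - 4).
Partial fractions: (4*r - 13)/((r - 4)*(r - 3)) = 1/(r - 3) + 3/(r - 4).
An antiderivative is F(r) = 3*log(r - 4) + log(r - 3).
Then F(9) - F(6) = (log(2) + log(3) + 3*log(5)) - (log(24)) = -2*log(2) + 3*log(5).

-2*log(2) + 3*log(5)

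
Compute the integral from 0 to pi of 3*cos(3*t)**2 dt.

3*pi/2

Use the identity cos^2(3*t) = (1 + cos(6*t))/2.
An antiderivative is F(t) = 3*t/2 + sin(6*t)/4.
Then F(pi) - F(0) = (3*pi/2) - (0) = 3*pi/2.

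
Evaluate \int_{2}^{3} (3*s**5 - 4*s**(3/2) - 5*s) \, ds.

By the power rule, an antiderivative is F(s) = s**6/2 - 8*s**(5/2)/5 - 5*s**2/2.
Then F(3) - F(2) = (342 - 72*sqrt(3)/5) - (22 - 32*sqrt(2)/5) = -72*sqrt(3)/5 + 32*sqrt(2)/5 + 320.

-72*sqrt(3)/5 + 32*sqrt(2)/5 + 320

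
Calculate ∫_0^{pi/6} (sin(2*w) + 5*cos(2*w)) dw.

An antiderivative is F(w) = 5*sin(2*w)/2 - cos(2*w)/2.
Then F(pi/6) - F(0) = (-1/4 + 5*sqrt(3)/4) - (-1/2) = 1/4 + 5*sqrt(3)/4.

1/4 + 5*sqrt(3)/4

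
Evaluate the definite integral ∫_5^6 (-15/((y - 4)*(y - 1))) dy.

-15*log(2) + 5*log(5)

Factor the denominator: y**2 - 5*y + 4 = (y - 1)(y - 4).
Partial fractions: -15/((y - 4)*(y - 1)) = 5/(y - 1) - 5/(y - 4).
An antiderivative is F(y) = -5*log(y - 4) + 5*log(y - 1).
Then F(6) - F(5) = (-5*log(2) + 5*log(5)) - (10*log(2)) = -15*log(2) + 5*log(5).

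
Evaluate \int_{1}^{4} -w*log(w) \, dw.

Integrate by parts once (u = ln w, dv = -w dw).
An antiderivative is F(w) = -w**2*(2*log(w) - 1)/4.
Then F(4) - F(1) = (4 - 16*log(2)) - (1/4) = 15/4 - 16*log(2).

15/4 - 16*log(2)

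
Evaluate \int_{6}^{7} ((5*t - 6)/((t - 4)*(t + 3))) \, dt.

-4*log(3) + log(2) + 3*log(5)

Factor the denominator: t**2 - t - 12 = (t + 3)(t - 4).
Partial fractions: (5*t - 6)/((t - 4)*(t + 3)) = 3/(t + 3) + 2/(t - 4).
An antiderivative is F(t) = 2*log(t - 4) + 3*log(t + 3).
Then F(7) - F(6) = (3*log(2) + 2*log(3) + 3*log(5)) - (2*log(2) + 6*log(3)) = -4*log(3) + log(2) + 3*log(5).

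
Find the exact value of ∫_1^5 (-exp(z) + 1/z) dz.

An antiderivative is F(z) = -exp(z) + log(z).
Then F(5) - F(1) = (-exp(5) + log(5)) - (-exp(1)) = -exp(5) + log(5) + exp(1).

-exp(5) + log(5) + exp(1)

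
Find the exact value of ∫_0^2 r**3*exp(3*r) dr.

Integrate by parts 3 times (u = r^3, dv = exp(3*r) dr).
An antiderivative is F(r) = (9*r**3 - 9*r**2 + 6*r - 2)*exp(3*r)/27.
Then F(2) - F(0) = (46*exp(6)/27) - (-2/27) = 2/27 + 46*exp(6)/27.

2/27 + 46*exp(6)/27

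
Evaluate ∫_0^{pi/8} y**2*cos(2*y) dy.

sqrt(2)*(-32 + pi**2 + 8*pi)/256

Integrate by parts twice (u = y^2, dv = cos(2*y) dy).
An antiderivative is F(y) = y**2*sin(2*y)/2 + y*cos(2*y)/2 - sin(2*y)/4.
Then F(pi/8) - F(0) = (sqrt(2)*(-32 + pi**2 + 8*pi)/256) - (0) = sqrt(2)*(-32 + pi**2 + 8*pi)/256.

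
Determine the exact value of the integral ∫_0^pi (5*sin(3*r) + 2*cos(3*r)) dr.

10/3

An antiderivative is F(r) = 2*sin(3*r)/3 - 5*cos(3*r)/3.
Then F(pi) - F(0) = (5/3) - (-5/3) = 10/3.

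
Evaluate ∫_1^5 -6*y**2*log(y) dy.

248/3 - 250*log(5)

Integrate by parts once (u = ln y, dv = -6*y**2 dy).
An antiderivative is F(y) = -2*y**3*(3*log(y) - 1)/3.
Then F(5) - F(1) = (250/3 - 250*log(5)) - (2/3) = 248/3 - 250*log(5).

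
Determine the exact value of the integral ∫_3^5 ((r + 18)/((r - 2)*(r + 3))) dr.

-6*log(2) + 7*log(3)

Factor the denominator: r**2 + r - 6 = (r + 3)(r - 2).
Partial fractions: (r + 18)/((r - 2)*(r + 3)) = -3/(r + 3) + 4/(r - 2).
An antiderivative is F(r) = 4*log(r - 2) - 3*log(r + 3).
Then F(5) - F(3) = (-9*log(2) + 4*log(3)) - (-3*log(3) - 3*log(2)) = -6*log(2) + 7*log(3).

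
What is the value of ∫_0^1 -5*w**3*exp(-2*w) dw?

-15/8 + 95*exp(-2)/8

Integrate by parts 3 times (u = w^3, dv = -5*exp(-2*w) dw).
An antiderivative is F(w) = (20*w**3 + 30*w**2 + 30*w + 15)*exp(-2*w)/8.
Then F(1) - F(0) = (95*exp(-2)/8) - (15/8) = -15/8 + 95*exp(-2)/8.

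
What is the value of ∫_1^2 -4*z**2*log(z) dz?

Integrate by parts once (u = ln z, dv = -4*z**2 dz).
An antiderivative is F(z) = -4*z**3*(3*log(z) - 1)/9.
Then F(2) - F(1) = (32/9 - 32*log(2)/3) - (4/9) = 28/9 - 32*log(2)/3.

28/9 - 32*log(2)/3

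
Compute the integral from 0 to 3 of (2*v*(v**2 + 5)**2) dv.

873

Let u = v**2 + 5, so du = 2*v dv. When v = 0, u = 5; when v = 3, u = 14.
The integral becomes ∫ u**2 du from 5 to 14, with antiderivative u**3/3.
Back in v: F(v) = (v**2 + 5)**3/3.
Then F(3) - F(0) = (2744/3) - (125/3) = 873.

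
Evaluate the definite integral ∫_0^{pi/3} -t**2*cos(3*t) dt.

Integrate by parts twice (u = t^2, dv = -cos(3*t) dt).
An antiderivative is F(t) = -t**2*sin(3*t)/3 - 2*t*cos(3*t)/9 + 2*sin(3*t)/27.
Then F(pi/3) - F(0) = (2*pi/27) - (0) = 2*pi/27.

2*pi/27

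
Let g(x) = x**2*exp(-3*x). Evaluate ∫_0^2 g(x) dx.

2/27 - 50*exp(-6)/27

Integrate by parts twice (u = x^2, dv = exp(-3*x) dx).
An antiderivative is F(x) = (-9*x**2 - 6*x - 2)*exp(-3*x)/27.
Then F(2) - F(0) = (-50*exp(-6)/27) - (-2/27) = 2/27 - 50*exp(-6)/27.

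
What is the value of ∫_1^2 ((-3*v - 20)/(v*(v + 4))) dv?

-2*log(5) - 3*log(2) + 2*log(3)

Factor the denominator: v**2 + 4*v = (v + 4)v.
Partial fractions: (-3*v - 20)/(v*(v + 4)) = 2/(v + 4) - 5/v.
An antiderivative is F(v) = -5*log(v) + 2*log(v + 4).
Then F(2) - F(1) = (log(9/8)) - (log(25)) = -2*log(5) - 3*log(2) + 2*log(3).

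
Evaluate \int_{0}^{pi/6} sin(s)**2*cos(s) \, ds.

1/24

Let u = sin(s), so du = cos(s) ds. When s = 0, u = 0; when s = pi/6, u = 1/2.
The integral becomes ∫ u**2 du from 0 to 1/2, with antiderivative u**3/3.
Back in s: F(s) = sin(s)**3/3.
Then F(pi/6) - F(0) = (1/24) - (0) = 1/24.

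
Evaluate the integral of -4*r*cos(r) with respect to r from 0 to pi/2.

4 - 2*pi

Integrate by parts once (u = r, dv = -4*cos(r) dr).
An antiderivative is F(r) = -4*r*sin(r) - 4*cos(r).
Then F(pi/2) - F(0) = (-2*pi) - (-4) = 4 - 2*pi.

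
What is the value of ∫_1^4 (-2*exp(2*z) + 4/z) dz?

An antiderivative is F(z) = -exp(2*z) + 4*log(z).
Then F(4) - F(1) = (-exp(8) + 8*log(2)) - (-exp(2)) = -exp(8) + 8*log(2) + exp(2).

-exp(8) + 8*log(2) + exp(2)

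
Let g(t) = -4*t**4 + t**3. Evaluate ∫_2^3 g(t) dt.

-3051/20

By the power rule, an antiderivative is F(t) = -4*t**5/5 + t**4/4.
Then F(3) - F(2) = (-3483/20) - (-108/5) = -3051/20.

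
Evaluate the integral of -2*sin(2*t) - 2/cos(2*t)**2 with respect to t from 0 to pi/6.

-sqrt(3) - 1/2

An antiderivative is F(t) = cos(2*t) - tan(2*t).
Then F(pi/6) - F(0) = (1/2 - sqrt(3)) - (1) = -sqrt(3) - 1/2.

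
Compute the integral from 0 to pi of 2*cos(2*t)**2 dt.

pi

Use the identity cos^2(2*t) = (1 + cos(4*t))/2.
An antiderivative is F(t) = t + sin(4*t)/4.
Then F(pi) - F(0) = (pi) - (0) = pi.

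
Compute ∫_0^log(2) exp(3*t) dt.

7/3

Let u = exp(t), so du = exp(t) dt. When t = 0, u = 1; when t = log(2), u = 2.
The integral becomes ∫ u**2 du from 1 to 2, with antiderivative u**3/3.
Back in t: F(t) = exp(3*t)/3.
Then F(log(2)) - F(0) = (8/3) - (1/3) = 7/3.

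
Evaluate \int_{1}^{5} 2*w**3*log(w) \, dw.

Integrate by parts once (u = ln w, dv = 2*w**3 dw).
An antiderivative is F(w) = w**4*(4*log(w) - 1)/8.
Then F(5) - F(1) = (-625/8 + 625*log(5)/2) - (-1/8) = -78 + 625*log(5)/2.

-78 + 625*log(5)/2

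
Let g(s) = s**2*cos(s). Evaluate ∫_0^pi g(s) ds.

-2*pi

Integrate by parts twice (u = s^2, dv = cos(s) ds).
An antiderivative is F(s) = s**2*sin(s) + 2*s*cos(s) - 2*sin(s).
Then F(pi) - F(0) = (-2*pi) - (0) = -2*pi.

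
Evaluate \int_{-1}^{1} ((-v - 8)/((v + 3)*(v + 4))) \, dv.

-4*log(3) - 5*log(2) + 4*log(5)

Factor the denominator: v**2 + 7*v + 12 = (v + 4)(v + 3).
Partial fractions: (-v - 8)/((v + 3)*(v + 4)) = 4/(v + 4) - 5/(v + 3).
An antiderivative is F(v) = -5*log(v + 3) + 4*log(v + 4).
Then F(1) - F(-1) = (-10*log(2) + 4*log(5)) - (log(81/32)) = -4*log(3) - 5*log(2) + 4*log(5).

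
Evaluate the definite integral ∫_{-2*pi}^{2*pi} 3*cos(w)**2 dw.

Use the identity cos^2(w) = (1 + cos(2*w))/2.
An antiderivative is F(w) = 3*w/2 + 3*sin(2*w)/4.
Then F(2*pi) - F(-2*pi) = (3*pi) - (-3*pi) = 6*pi.

6*pi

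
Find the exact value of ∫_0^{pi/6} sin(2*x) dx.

An antiderivative is F(x) = -cos(2*x)/2.
Then F(pi/6) - F(0) = (-1/4) - (-1/2) = 1/4.

1/4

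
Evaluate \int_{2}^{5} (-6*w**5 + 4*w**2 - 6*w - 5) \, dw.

-15483

By the power rule, an antiderivative is F(w) = -w**6 + 4*w**3/3 - 3*w**2 - 5*w.
Then F(5) - F(2) = (-46675/3) - (-226/3) = -15483.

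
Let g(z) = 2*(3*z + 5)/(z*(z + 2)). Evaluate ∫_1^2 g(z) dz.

-log(3) + 7*log(2)

Factor the denominator: z**2 + 2*z = (z + 2)z.
Partial fractions: 2*(3*z + 5)/(z*(z + 2)) = 1/(z + 2) + 5/z.
An antiderivative is F(z) = 5*log(z) + log(z + 2).
Then F(2) - F(1) = (7*log(2)) - (log(3)) = -log(3) + 7*log(2).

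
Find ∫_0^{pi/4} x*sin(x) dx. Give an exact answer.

Integrate by parts once (u = x, dv = sin(x) dx).
An antiderivative is F(x) = -x*cos(x) + sin(x).
Then F(pi/4) - F(0) = (sqrt(2)*(4 - pi)/8) - (0) = sqrt(2)*(4 - pi)/8.

sqrt(2)*(4 - pi)/8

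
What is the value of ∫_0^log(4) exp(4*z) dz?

255/4

Let u = exp(z), so du = exp(z) dz. When z = 0, u = 1; when z = log(4), u = 4.
The integral becomes ∫ u**3 du from 1 to 4, with antiderivative u**4/4.
Back in z: F(z) = exp(4*z)/4.
Then F(log(4)) - F(0) = (64) - (1/4) = 255/4.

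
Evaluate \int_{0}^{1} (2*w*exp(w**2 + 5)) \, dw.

Let u = w**2 + 5, so du = 2*w dw. When w = 0, u = 5; when w = 1, u = 6.
The integral becomes ∫ exp(u) du from 5 to 6, with antiderivative exp(u).
Back in w: F(w) = exp(w**2 + 5).
Then F(1) - F(0) = (exp(6)) - (exp(5)) = -exp(5) + exp(6).

-exp(5) + exp(6)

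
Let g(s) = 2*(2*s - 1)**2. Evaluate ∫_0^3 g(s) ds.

42

Let u = 2*s - 1, so du = 2 ds. When s = 0, u = -1; when s = 3, u = 5.
The integral becomes ∫ u**2 du from -1 to 5, with antiderivative u**3/3.
Back in s: F(s) = (2*s - 1)**3/3.
Then F(3) - F(0) = (125/3) - (-1/3) = 42.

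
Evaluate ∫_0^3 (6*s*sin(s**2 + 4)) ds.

-3*cos(13) + 3*cos(4)

Let u = s**2 + 4, so du = 2*s ds. When s = 0, u = 4; when s = 3, u = 13.
The integral becomes 3·∫ sin(u) du from 4 to 13, with antiderivative -3*cos(u).
Back in s: F(s) = -3*cos(s**2 + 4).
Then F(3) - F(0) = (-3*cos(13)) - (-3*cos(4)) = -3*cos(13) + 3*cos(4).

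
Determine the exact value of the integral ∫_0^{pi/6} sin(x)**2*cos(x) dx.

Let u = sin(x), so du = cos(x) dx. When x = 0, u = 0; when x = pi/6, u = 1/2.
The integral becomes ∫ u**2 du from 0 to 1/2, with antiderivative u**3/3.
Back in x: F(x) = sin(x)**3/3.
Then F(pi/6) - F(0) = (1/24) - (0) = 1/24.

1/24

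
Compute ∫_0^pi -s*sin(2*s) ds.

Integrate by parts once (u = s, dv = -sin(2*s) ds).
An antiderivative is F(s) = s*cos(2*s)/2 - sin(2*s)/4.
Then F(pi) - F(0) = (pi/2) - (0) = pi/2.

pi/2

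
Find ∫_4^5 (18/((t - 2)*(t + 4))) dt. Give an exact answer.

log(64/27)

Factor the denominator: t**2 + 2*t - 8 = (t + 4)(t - 2).
Partial fractions: 18/((t - 2)*(t + 4)) = -3/(t + 4) + 3/(t - 2).
An antiderivative is F(t) = 3*log(t - 2) - 3*log(t + 4).
Then F(5) - F(4) = (-log(27)) - (-log(64)) = log(64/27).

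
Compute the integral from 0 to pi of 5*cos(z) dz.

0

An antiderivative is F(z) = 5*sin(z).
Then F(pi) - F(0) = (0) - (0) = 0.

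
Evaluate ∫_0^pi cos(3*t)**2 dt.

pi/2

Use the identity cos^2(3*t) = (1 + cos(6*t))/2.
An antiderivative is F(t) = t/2 + sin(6*t)/12.
Then F(pi) - F(0) = (pi/2) - (0) = pi/2.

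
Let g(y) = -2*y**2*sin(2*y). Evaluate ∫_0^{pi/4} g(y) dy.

1/2 - pi/4

Integrate by parts twice (u = y^2, dv = -2*sin(2*y) dy).
An antiderivative is F(y) = y**2*cos(2*y) - y*sin(2*y) - cos(2*y)/2.
Then F(pi/4) - F(0) = (-pi/4) - (-1/2) = 1/2 - pi/4.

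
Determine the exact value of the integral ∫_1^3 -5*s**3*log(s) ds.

25 - 405*log(3)/4

Integrate by parts once (u = ln s, dv = -5*s**3 ds).
An antiderivative is F(s) = -5*s**4*(4*log(s) - 1)/16.
Then F(3) - F(1) = (405/16 - 405*log(3)/4) - (5/16) = 25 - 405*log(3)/4.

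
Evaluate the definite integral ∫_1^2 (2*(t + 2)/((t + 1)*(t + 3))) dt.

log(15/8)

Factor the denominator: t**2 + 4*t + 3 = (t + 3)(t + 1).
Partial fractions: 2*(t + 2)/((t + 1)*(t + 3)) = 1/(t + 3) + 1/(t + 1).
An antiderivative is F(t) = log(t + 1) + log(t + 3).
Then F(2) - F(1) = (log(15)) - (log(8)) = log(15/8).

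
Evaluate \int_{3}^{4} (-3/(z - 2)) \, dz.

-log(8)

An antiderivative is F(z) = -3*log(z - 2).
Then F(4) - F(3) = (-log(8)) - (0) = -log(8).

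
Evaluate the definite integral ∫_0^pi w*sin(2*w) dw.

Integrate by parts once (u = w, dv = sin(2*w) dw).
An antiderivative is F(w) = -w*cos(2*w)/2 + sin(2*w)/4.
Then F(pi) - F(0) = (-pi/2) - (0) = -pi/2.

-pi/2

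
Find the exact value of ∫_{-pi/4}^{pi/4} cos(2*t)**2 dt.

Use the identity cos^2(2*t) = (1 + cos(4*t))/2.
An antiderivative is F(t) = t/2 + sin(4*t)/8.
Then F(pi/4) - F(-pi/4) = (pi/8) - (-pi/8) = pi/4.

pi/4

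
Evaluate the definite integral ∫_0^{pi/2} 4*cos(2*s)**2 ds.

Use the identity cos^2(2*s) = (1 + cos(4*s))/2.
An antiderivative is F(s) = 2*s + sin(4*s)/2.
Then F(pi/2) - F(0) = (pi) - (0) = pi.

pi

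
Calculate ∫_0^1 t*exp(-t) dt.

1 - 2*exp(-1)

Integrate by parts once (u = t, dv = exp(-t) dt).
An antiderivative is F(t) = (-t - 1)*exp(-t).
Then F(1) - F(0) = (-2*exp(-1)) - (-1) = 1 - 2*exp(-1).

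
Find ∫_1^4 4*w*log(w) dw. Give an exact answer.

Integrate by parts once (u = ln w, dv = 4*w dw).
An antiderivative is F(w) = w**2*(2*log(w) - 1).
Then F(4) - F(1) = (-16 + 64*log(2)) - (-1) = -15 + 64*log(2).

-15 + 64*log(2)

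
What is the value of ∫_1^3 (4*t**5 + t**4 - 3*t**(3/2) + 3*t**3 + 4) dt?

9044/15 - 54*sqrt(3)/5

By the power rule, an antiderivative is F(t) = 2*t**6/3 - 6*t**(5/2)/5 + t**5/5 + 3*t**4/4 + 4*t.
Then F(3) - F(1) = (12147/20 - 54*sqrt(3)/5) - (53/12) = 9044/15 - 54*sqrt(3)/5.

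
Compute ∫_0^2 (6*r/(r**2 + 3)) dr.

Let u = r**2 + 3, so du = 2*r dr. When r = 0, u = 3; when r = 2, u = 7.
The integral becomes 3·∫ 1/u du from 3 to 7, with antiderivative 3*log(u).
Back in r: F(r) = 3*log(r**2 + 3).
Then F(2) - F(0) = (3*log(7)) - (log(27)) = -3*log(3) + 3*log(7).

-3*log(3) + 3*log(7)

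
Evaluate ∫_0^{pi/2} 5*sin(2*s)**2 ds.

5*pi/4

Use the identity sin^2(2*s) = (1 - cos(4*s))/2.
An antiderivative is F(s) = 5*s/2 - 5*sin(4*s)/8.
Then F(pi/2) - F(0) = (5*pi/4) - (0) = 5*pi/4.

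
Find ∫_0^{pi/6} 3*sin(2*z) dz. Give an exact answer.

An antiderivative is F(z) = -3*cos(2*z)/2.
Then F(pi/6) - F(0) = (-3/4) - (-3/2) = 3/4.

3/4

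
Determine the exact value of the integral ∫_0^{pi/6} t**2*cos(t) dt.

Integrate by parts twice (u = t^2, dv = cos(t) dt).
An antiderivative is F(t) = t**2*sin(t) + 2*t*cos(t) - 2*sin(t).
Then F(pi/6) - F(0) = (-1 + pi**2/72 + sqrt(3)*pi/6) - (0) = -1 + pi**2/72 + sqrt(3)*pi/6.

-1 + pi**2/72 + sqrt(3)*pi/6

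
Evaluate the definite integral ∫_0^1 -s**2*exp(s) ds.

Integrate by parts twice (u = s^2, dv = -exp(s) ds).
An antiderivative is F(s) = (-s**2 + 2*s - 2)*exp(s).
Then F(1) - F(0) = (-E) - (-2) = 2 - E.

2 - E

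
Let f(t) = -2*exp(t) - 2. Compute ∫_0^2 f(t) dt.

-2*exp(2) - 2

An antiderivative is F(t) = -2*t - 2*exp(t).
Then F(2) - F(0) = (-2*exp(2) - 4) - (-2) = -2*exp(2) - 2.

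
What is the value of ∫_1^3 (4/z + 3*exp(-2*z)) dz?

-3*exp(-6)/2 + 3*exp(-2)/2 + 4*log(3)

An antiderivative is F(z) = 4*log(z) - 3*exp(-2*z)/2.
Then F(3) - F(1) = (-3*exp(-6)/2 + 4*log(3)) - (-3*exp(-2)/2) = -3*exp(-6)/2 + 3*exp(-2)/2 + 4*log(3).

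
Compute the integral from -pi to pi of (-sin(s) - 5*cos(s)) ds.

An antiderivative is F(s) = -5*sin(s) + cos(s).
Then F(pi) - F(-pi) = (-1) - (-1) = 0.

0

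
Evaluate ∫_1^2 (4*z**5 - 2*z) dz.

39

By the power rule, an antiderivative is F(z) = 2*z**6/3 - z**2.
Then F(2) - F(1) = (116/3) - (-1/3) = 39.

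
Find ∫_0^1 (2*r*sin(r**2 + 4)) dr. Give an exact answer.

Let u = r**2 + 4, so du = 2*r dr. When r = 0, u = 4; when r = 1, u = 5.
The integral becomes ∫ sin(u) du from 4 to 5, with antiderivative -cos(u).
Back in r: F(r) = -cos(r**2 + 4).
Then F(1) - F(0) = (-cos(5)) - (-cos(4)) = cos(4) - cos(5).

cos(4) - cos(5)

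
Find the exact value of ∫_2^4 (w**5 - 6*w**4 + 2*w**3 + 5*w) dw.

By the power rule, an antiderivative is F(w) = w**6/6 - 6*w**5/5 + w**4/2 + 5*w**2/2.
Then F(4) - F(2) = (-5672/15) - (-146/15) = -1842/5.

-1842/5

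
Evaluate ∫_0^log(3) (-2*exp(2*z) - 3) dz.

An antiderivative is F(z) = -exp(2*z) - 3*z.
Then F(log(3)) - F(0) = (-9 - 3*log(3)) - (-1) = -8 - log(27).

-8 - log(27)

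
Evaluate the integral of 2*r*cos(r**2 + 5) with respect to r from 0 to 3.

Let u = r**2 + 5, so du = 2*r dr. When r = 0, u = 5; when r = 3, u = 14.
The integral becomes ∫ cos(u) du from 5 to 14, with antiderivative sin(u).
Back in r: F(r) = sin(r**2 + 5).
Then F(3) - F(0) = (sin(14)) - (sin(5)) = -sin(5) + sin(14).

-sin(5) + sin(14)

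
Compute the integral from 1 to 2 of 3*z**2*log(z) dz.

-7/3 + 8*log(2)

Integrate by parts once (u = ln z, dv = 3*z**2 dz).
An antiderivative is F(z) = z**3*(3*log(z) - 1)/3.
Then F(2) - F(1) = (-8/3 + 8*log(2)) - (-1/3) = -7/3 + 8*log(2).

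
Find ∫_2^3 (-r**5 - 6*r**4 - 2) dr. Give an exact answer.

By the power rule, an antiderivative is F(r) = -r**6/6 - 6*r**5/5 - 2*r.
Then F(3) - F(2) = (-4191/10) - (-796/15) = -10981/30.

-10981/30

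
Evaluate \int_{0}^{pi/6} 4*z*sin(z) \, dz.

-sqrt(3)*pi/3 + 2

Integrate by parts once (u = z, dv = 4*sin(z) dz).
An antiderivative is F(z) = -4*z*cos(z) + 4*sin(z).
Then F(pi/6) - F(0) = (-sqrt(3)*pi/3 + 2) - (0) = -sqrt(3)*pi/3 + 2.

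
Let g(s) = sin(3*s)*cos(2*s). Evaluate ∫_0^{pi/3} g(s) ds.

3/10

Use the identity sin(3*s)cos(2*s) = [sin(5*s) + sin(s)]/2.
An antiderivative is F(s) = -cos(s)/2 - cos(5*s)/10.
Then F(pi/3) - F(0) = (-3/10) - (-3/5) = 3/10.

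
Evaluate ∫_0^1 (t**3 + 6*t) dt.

13/4

By the power rule, an antiderivative is F(t) = t**4/4 + 3*t**2.
Then F(1) - F(0) = (13/4) - (0) = 13/4.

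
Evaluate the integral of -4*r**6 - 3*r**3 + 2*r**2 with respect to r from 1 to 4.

-266307/28

By the power rule, an antiderivative is F(r) = -4*r**7/7 - 3*r**4/4 + 2*r**3/3.
Then F(4) - F(1) = (-199744/21) - (-55/84) = -266307/28.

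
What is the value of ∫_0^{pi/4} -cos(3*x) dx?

An antiderivative is F(x) = -sin(3*x)/3.
Then F(pi/4) - F(0) = (-sqrt(2)/6) - (0) = -sqrt(2)/6.

-sqrt(2)/6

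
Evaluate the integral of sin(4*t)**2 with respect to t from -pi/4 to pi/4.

Use the identity sin^2(4*t) = (1 - cos(8*t))/2.
An antiderivative is F(t) = t/2 - sin(8*t)/16.
Then F(pi/4) - F(-pi/4) = (pi/8) - (-pi/8) = pi/4.

pi/4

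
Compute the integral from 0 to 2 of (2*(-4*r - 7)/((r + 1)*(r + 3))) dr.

Factor the denominator: r**2 + 4*r + 3 = (r + 3)(r + 1).
Partial fractions: 2*(-4*r - 7)/((r + 1)*(r + 3)) = -5/(r + 3) - 3/(r + 1).
An antiderivative is F(r) = -3*log(r + 1) - 5*log(r + 3).
Then F(2) - F(0) = (-5*log(5) - 3*log(3)) - (-5*log(3)) = -5*log(5) + 2*log(3).

-5*log(5) + 2*log(3)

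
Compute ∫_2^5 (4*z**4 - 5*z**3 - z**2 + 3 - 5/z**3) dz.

13461/8

By the power rule, an antiderivative is F(z) = 4*z**5/5 - 5*z**4/4 - z**3/3 + 3*z + 5/(2*z**2).
Then F(5) - F(2) = (101531/60) - (1147/120) = 13461/8.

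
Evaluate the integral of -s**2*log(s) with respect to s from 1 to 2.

Integrate by parts once (u = ln s, dv = -s**2 ds).
An antiderivative is F(s) = -s**3*(3*log(s) - 1)/9.
Then F(2) - F(1) = (8/9 - 8*log(2)/3) - (1/9) = 7/9 - 8*log(2)/3.

7/9 - 8*log(2)/3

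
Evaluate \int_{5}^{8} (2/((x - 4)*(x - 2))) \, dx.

log(2)

Factor the denominator: x**2 - 6*x + 8 = (x - 2)(x - 4).
Partial fractions: 2/((x - 4)*(x - 2)) = -1/(x - 2) + 1/(x - 4).
An antiderivative is F(x) = log(x - 4) - log(x - 2).
Then F(8) - F(5) = (log(2/3)) - (-log(3)) = log(2).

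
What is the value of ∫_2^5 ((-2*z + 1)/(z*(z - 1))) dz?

-log(10)

Factor the denominator: z**2 - z = z(z - 1).
Partial fractions: (-2*z + 1)/(z*(z - 1)) = -1/z - 1/(z - 1).
An antiderivative is F(z) = -log(z) - log(z - 1).
Then F(5) - F(2) = (-log(20)) - (-log(2)) = -log(10).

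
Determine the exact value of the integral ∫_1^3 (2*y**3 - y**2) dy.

94/3

By the power rule, an antiderivative is F(y) = y**4/2 - y**3/3.
Then F(3) - F(1) = (63/2) - (1/6) = 94/3.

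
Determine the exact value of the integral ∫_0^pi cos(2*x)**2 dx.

pi/2

Use the identity cos^2(2*x) = (1 + cos(4*x))/2.
An antiderivative is F(x) = x/2 + sin(4*x)/8.
Then F(pi) - F(0) = (pi/2) - (0) = pi/2.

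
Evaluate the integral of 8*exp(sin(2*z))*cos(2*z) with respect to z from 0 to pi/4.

Let u = sin(2*z), so du = 2*cos(2*z) dz. When z = 0, u = 0; when z = pi/4, u = 1.
The integral becomes 4·∫ exp(u) du from 0 to 1, with antiderivative 4*exp(u).
Back in z: F(z) = 4*exp(sin(2*z)).
Then F(pi/4) - F(0) = (4*E) - (4) = -4 + 4*E.

-4 + 4*E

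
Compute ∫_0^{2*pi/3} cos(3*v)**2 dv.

pi/3

Use the identity cos^2(3*v) = (1 + cos(6*v))/2.
An antiderivative is F(v) = v/2 + sin(6*v)/12.
Then F(2*pi/3) - F(0) = (pi/3) - (0) = pi/3.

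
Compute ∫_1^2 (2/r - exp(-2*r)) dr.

(-exp(2) + 1 + 4*exp(4)*log(2))*exp(-4)/2

An antiderivative is F(r) = 2*log(r) + exp(-2*r)/2.
Then F(2) - F(1) = (exp(-4)/2 + 2*log(2)) - (exp(-2)/2) = (-exp(2) + 1 + 4*exp(4)*log(2))*exp(-4)/2.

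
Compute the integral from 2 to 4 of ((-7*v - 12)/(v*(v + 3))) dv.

Factor the denominator: v**2 + 3*v = (v + 3)v.
Partial fractions: (-7*v - 12)/(v*(v + 3)) = -3/(v + 3) - 4/v.
An antiderivative is F(v) = -4*log(v) - 3*log(v + 3).
Then F(4) - F(2) = (-3*log(7) - 8*log(2)) - (-3*log(5) - 4*log(2)) = -3*log(7) - 4*log(2) + 3*log(5).

-3*log(7) - 4*log(2) + 3*log(5)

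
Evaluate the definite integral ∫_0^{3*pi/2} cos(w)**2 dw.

Use the identity cos^2(w) = (1 + cos(2*w))/2.
An antiderivative is F(w) = w/2 + sin(2*w)/4.
Then F(3*pi/2) - F(0) = (3*pi/4) - (0) = 3*pi/4.

3*pi/4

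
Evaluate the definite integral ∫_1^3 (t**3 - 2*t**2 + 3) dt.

26/3

By the power rule, an antiderivative is F(t) = t**4/4 - 2*t**3/3 + 3*t.
Then F(3) - F(1) = (45/4) - (31/12) = 26/3.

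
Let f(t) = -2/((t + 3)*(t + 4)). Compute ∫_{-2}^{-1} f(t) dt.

log(9/16)

Factor the denominator: t**2 + 7*t + 12 = (t + 4)(t + 3).
Partial fractions: -2/((t + 3)*(t + 4)) = 2/(t + 4) - 2/(t + 3).
An antiderivative is F(t) = -2*log(t + 3) + 2*log(t + 4).
Then F(-1) - F(-2) = (log(9/4)) - (log(4)) = log(9/16).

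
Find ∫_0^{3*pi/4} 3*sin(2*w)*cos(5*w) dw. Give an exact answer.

Use the identity sin(2*w)cos(5*w) = [sin(7*w) + sin(-3*w)]/2.
An antiderivative is F(w) = cos(3*w)/2 - 3*cos(7*w)/14.
Then F(3*pi/4) - F(0) = (5*sqrt(2)/14) - (2/7) = -2/7 + 5*sqrt(2)/14.

-2/7 + 5*sqrt(2)/14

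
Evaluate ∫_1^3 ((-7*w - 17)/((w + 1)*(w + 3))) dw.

-log(72)

Factor the denominator: w**2 + 4*w + 3 = (w + 3)(w + 1).
Partial fractions: (-7*w - 17)/((w + 1)*(w + 3)) = -2/(w + 3) - 5/(w + 1).
An antiderivative is F(w) = -5*log(w + 1) - 2*log(w + 3).
Then F(3) - F(1) = (-12*log(2) - 2*log(3)) - (-9*log(2)) = -log(72).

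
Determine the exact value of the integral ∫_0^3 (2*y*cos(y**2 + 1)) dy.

Let u = y**2 + 1, so du = 2*y dy. When y = 0, u = 1; when y = 3, u = 10.
The integral becomes ∫ cos(u) du from 1 to 10, with antiderivative sin(u).
Back in y: F(y) = sin(y**2 + 1).
Then F(3) - F(0) = (sin(10)) - (sin(1)) = -sin(1) + sin(10).

-sin(1) + sin(10)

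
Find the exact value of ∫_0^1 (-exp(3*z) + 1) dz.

4/3 - exp(3)/3

An antiderivative is F(z) = -exp(3*z)/3 + z.
Then F(1) - F(0) = (1 - exp(3)/3) - (-1/3) = 4/3 - exp(3)/3.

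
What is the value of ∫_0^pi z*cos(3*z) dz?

-2/9

Integrate by parts once (u = z, dv = cos(3*z) dz).
An antiderivative is F(z) = z*sin(3*z)/3 + cos(3*z)/9.
Then F(pi) - F(0) = (-1/9) - (1/9) = -2/9.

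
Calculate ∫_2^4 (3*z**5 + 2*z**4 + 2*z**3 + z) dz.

By the power rule, an antiderivative is F(z) = z**6/2 + 2*z**5/5 + z**4/2 + z**2/2.
Then F(4) - F(2) = (12968/5) - (274/5) = 12694/5.

12694/5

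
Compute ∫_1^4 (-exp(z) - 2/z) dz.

An antiderivative is F(z) = -exp(z) - 2*log(z).
Then F(4) - F(1) = (-exp(4) - log(16)) - (-exp(1)) = -exp(4) - log(16) + exp(1).

-exp(4) - log(16) + exp(1)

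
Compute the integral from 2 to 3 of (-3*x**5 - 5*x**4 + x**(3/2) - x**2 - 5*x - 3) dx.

By the power rule, an antiderivative is F(x) = -x**6/2 + 2*x**(5/2)/5 - x**5 - x**3/3 - 5*x**2/2 - 3*x.
Then F(3) - F(2) = (-648 + 18*sqrt(3)/5) - (-248/3 + 8*sqrt(2)/5) = -1696/3 - 8*sqrt(2)/5 + 18*sqrt(3)/5.

-1696/3 - 8*sqrt(2)/5 + 18*sqrt(3)/5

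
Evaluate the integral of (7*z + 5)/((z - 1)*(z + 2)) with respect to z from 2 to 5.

2*log(2) + 3*log(7)

Factor the denominator: z**2 + z - 2 = (z + 2)(z - 1).
Partial fractions: (7*z + 5)/((z - 1)*(z + 2)) = 3/(z + 2) + 4/(z - 1).
An antiderivative is F(z) = 4*log(z - 1) + 3*log(z + 2).
Then F(5) - F(2) = (8*log(2) + 3*log(7)) - (log(64)) = 2*log(2) + 3*log(7).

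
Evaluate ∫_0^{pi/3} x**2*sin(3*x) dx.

Integrate by parts twice (u = x^2, dv = sin(3*x) dx).
An antiderivative is F(x) = -x**2*cos(3*x)/3 + 2*x*sin(3*x)/9 + 2*cos(3*x)/27.
Then F(pi/3) - F(0) = (-2/27 + pi**2/27) - (2/27) = -4/27 + pi**2/27.

-4/27 + pi**2/27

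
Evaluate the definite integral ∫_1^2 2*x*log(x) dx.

Integrate by parts once (u = ln x, dv = 2*x dx).
An antiderivative is F(x) = x**2*(2*log(x) - 1)/2.
Then F(2) - F(1) = (-2 + log(16)) - (-1/2) = -3/2 + log(16).

-3/2 + log(16)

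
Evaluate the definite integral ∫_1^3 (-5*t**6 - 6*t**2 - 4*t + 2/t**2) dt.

By the power rule, an antiderivative is F(t) = -5*t**7/7 - 2*t**3 - 2*t**2 - 2/t.
Then F(3) - F(1) = (-34331/21) - (-47/7) = -34190/21.

-34190/21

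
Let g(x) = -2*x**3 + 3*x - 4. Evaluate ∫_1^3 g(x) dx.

-36

By the power rule, an antiderivative is F(x) = -x**4/2 + 3*x**2/2 - 4*x.
Then F(3) - F(1) = (-39) - (-3) = -36.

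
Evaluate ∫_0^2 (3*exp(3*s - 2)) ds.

-(1 - exp(6))*exp(-2)

Let u = 3*s - 2, so du = 3 ds. When s = 0, u = -2; when s = 2, u = 4.
The integral becomes ∫ exp(u) du from -2 to 4, with antiderivative exp(u).
Back in s: F(s) = exp(3*s - 2).
Then F(2) - F(0) = (exp(4)) - (exp(-2)) = -(1 - exp(6))*exp(-2).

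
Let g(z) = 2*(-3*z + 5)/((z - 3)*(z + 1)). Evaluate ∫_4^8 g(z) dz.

Factor the denominator: z**2 - 2*z - 3 = (z + 1)(z - 3).
Partial fractions: 2*(-3*z + 5)/((z - 3)*(z + 1)) = -4/(z + 1) - 2/(z - 3).
An antiderivative is F(z) = -2*log(z - 3) - 4*log(z + 1).
Then F(8) - F(4) = (-8*log(3) - 2*log(5)) - (-4*log(5)) = -8*log(3) + 2*log(5).

-8*log(3) + 2*log(5)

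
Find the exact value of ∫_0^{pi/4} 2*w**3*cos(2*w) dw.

-3*pi/8 + pi**3/64 + 3/4

Integrate by parts 3 times (u = w^3, dv = 2*cos(2*w) dw).
An antiderivative is F(w) = w**3*sin(2*w) + 3*w**2*cos(2*w)/2 - 3*w*sin(2*w)/2 - 3*cos(2*w)/4.
Then F(pi/4) - F(0) = (pi*(-24 + pi**2)/64) - (-3/4) = -3*pi/8 + pi**3/64 + 3/4.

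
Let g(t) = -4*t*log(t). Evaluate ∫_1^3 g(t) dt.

8 - 18*log(3)

Integrate by parts once (u = ln t, dv = -4*t dt).
An antiderivative is F(t) = -t**2*(2*log(t) - 1).
Then F(3) - F(1) = (9 - 18*log(3)) - (1) = 8 - 18*log(3).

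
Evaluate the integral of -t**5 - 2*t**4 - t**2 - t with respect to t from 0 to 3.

-1161/5

By the power rule, an antiderivative is F(t) = -t**6/6 - 2*t**5/5 - t**3/3 - t**2/2.
Then F(3) - F(0) = (-1161/5) - (0) = -1161/5.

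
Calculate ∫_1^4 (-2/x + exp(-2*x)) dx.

An antiderivative is F(x) = -2*log(x) - exp(-2*x)/2.
Then F(4) - F(1) = (-4*log(2) - exp(-8)/2) - (-exp(-2)/2) = (-8*exp(8)*log(2) - 1 + exp(6))*exp(-8)/2.

(-8*exp(8)*log(2) - 1 + exp(6))*exp(-8)/2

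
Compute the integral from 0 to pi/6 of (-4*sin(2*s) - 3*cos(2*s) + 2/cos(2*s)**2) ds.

An antiderivative is F(s) = -3*sin(2*s)/2 + 2*cos(2*s) + tan(2*s).
Then F(pi/6) - F(0) = (sqrt(3)/4 + 1) - (2) = -1 + sqrt(3)/4.

-1 + sqrt(3)/4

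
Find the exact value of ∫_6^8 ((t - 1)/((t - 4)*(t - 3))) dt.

Factor the denominator: t**2 - 7*t + 12 = (t - 3)(t - 4).
Partial fractions: (t - 1)/((t - 4)*(t - 3)) = -2/(t - 3) + 3/(t - 4).
An antiderivative is F(t) = 3*log(t - 4) - 2*log(t - 3).
Then F(8) - F(6) = (log(64/25)) - (log(8/9)) = log(72/25).

log(72/25)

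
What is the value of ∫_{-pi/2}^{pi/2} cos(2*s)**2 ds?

Use the identity cos^2(2*s) = (1 + cos(4*s))/2.
An antiderivative is F(s) = s/2 + sin(4*s)/8.
Then F(pi/2) - F(-pi/2) = (pi/4) - (-pi/4) = pi/2.

pi/2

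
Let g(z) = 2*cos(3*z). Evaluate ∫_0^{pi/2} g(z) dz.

An antiderivative is F(z) = 2*sin(3*z)/3.
Then F(pi/2) - F(0) = (-2/3) - (0) = -2/3.

-2/3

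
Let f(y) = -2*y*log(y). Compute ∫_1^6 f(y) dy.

-36*log(3) - 36*log(2) + 35/2

Integrate by parts once (u = ln y, dv = -2*y dy).
An antiderivative is F(y) = -y**2*(2*log(y) - 1)/2.
Then F(6) - F(1) = (-36*log(3) - 36*log(2) + 18) - (1/2) = -36*log(3) - 36*log(2) + 35/2.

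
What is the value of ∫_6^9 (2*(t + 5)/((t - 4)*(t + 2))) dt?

Factor the denominator: t**2 - 2*t - 8 = (t + 2)(t - 4).
Partial fractions: 2*(t + 5)/((t - 4)*(t + 2)) = -1/(t + 2) + 3/(t - 4).
An antiderivative is F(t) = 3*log(t - 4) - log(t + 2).
Then F(9) - F(6) = (-log(11) + 3*log(5)) - (0) = -log(11) + 3*log(5).

-log(11) + 3*log(5)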